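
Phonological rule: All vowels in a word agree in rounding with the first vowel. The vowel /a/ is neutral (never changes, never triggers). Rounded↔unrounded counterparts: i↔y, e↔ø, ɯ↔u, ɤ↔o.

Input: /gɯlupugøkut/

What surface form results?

[gɯlɯpɯgekɯt]

/u/ harmonizes with /ɯ/ ([-round]) → [ɯ]
/u/ harmonizes with /ɯ/ ([-round]) → [ɯ]
/ø/ harmonizes with /ɯ/ ([-round]) → [e]
/u/ harmonizes with /ɯ/ ([-round]) → [ɯ]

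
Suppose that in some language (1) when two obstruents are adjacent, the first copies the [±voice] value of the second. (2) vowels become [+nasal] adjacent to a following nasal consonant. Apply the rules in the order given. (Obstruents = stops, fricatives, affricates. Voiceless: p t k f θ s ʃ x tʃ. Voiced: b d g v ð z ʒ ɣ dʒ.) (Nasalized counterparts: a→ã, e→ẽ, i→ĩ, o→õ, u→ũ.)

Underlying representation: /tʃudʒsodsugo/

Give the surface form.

[tʃutʃsotsugo]

Rule 1: /dʒ/ before /s/ (voiceless) → [tʃ]
Rule 1: /d/ before /s/ (voiceless) → [t]
After rule 1: tʃutʃsotsugo
Rule 2: no segment meets the rule's conditions; no change.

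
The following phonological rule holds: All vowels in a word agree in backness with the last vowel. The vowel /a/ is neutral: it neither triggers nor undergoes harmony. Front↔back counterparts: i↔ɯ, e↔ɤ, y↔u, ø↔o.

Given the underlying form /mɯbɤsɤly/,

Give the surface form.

[mibesely]

/ɯ/ harmonizes with /y/ ([-back]) → [i]
/ɤ/ harmonizes with /y/ ([-back]) → [e]
/ɤ/ harmonizes with /y/ ([-back]) → [e]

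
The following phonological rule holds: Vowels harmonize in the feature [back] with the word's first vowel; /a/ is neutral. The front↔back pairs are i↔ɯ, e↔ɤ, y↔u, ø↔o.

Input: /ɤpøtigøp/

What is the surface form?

/ø/ harmonizes with /ɤ/ ([+back]) → [o]
/i/ harmonizes with /ɤ/ ([+back]) → [ɯ]
/ø/ harmonizes with /ɤ/ ([+back]) → [o]

[ɤpotɯgop]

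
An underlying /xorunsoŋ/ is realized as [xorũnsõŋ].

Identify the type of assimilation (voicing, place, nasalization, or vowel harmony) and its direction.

/u/→[ũ] /o/→[õ].
Each target copies a feature from the following segment, so the direction is regressive.

nasalization, regressive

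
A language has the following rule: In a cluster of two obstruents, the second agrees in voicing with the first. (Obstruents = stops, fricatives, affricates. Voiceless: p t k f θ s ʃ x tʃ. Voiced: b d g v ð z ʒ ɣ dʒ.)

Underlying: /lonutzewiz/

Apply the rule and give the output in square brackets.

/z/ after /t/ (voiceless) → [s]

[lonutsewiz]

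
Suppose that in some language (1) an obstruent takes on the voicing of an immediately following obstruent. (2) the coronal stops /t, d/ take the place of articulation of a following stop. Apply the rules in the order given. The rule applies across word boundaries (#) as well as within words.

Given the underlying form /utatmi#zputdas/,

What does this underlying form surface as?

Rule 1: /z/ before /p/ (voiceless) → [s]
Rule 1: /t/ before /d/ (voiced) → [d]
After rule 1: utatmi#spuddas
Rule 2: no segment meets the rule's conditions; no change.

[utatmi#spuddas]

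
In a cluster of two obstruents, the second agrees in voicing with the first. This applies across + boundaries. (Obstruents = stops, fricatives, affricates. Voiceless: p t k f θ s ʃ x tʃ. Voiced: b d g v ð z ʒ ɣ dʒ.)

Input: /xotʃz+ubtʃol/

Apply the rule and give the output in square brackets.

[xotʃs+ubdʒol]

/z/ after /tʃ/ (voiceless) → [s]
/tʃ/ after /b/ (voiced) → [dʒ]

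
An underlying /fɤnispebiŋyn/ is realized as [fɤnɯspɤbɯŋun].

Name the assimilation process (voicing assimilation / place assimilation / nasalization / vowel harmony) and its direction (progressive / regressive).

/i/→[ɯ] /e/→[ɤ] /i/→[ɯ] /y/→[u].
Vowels agree with the first vowel, so the harmony is progressive.

vowel harmony, progressive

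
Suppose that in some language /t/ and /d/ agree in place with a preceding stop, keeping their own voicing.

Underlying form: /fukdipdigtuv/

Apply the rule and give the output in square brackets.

/d/ after /k/ (velar) → [g]
/d/ after /p/ (labial) → [b]
/t/ after /g/ (velar) → [k]

[fukgipbigkuv]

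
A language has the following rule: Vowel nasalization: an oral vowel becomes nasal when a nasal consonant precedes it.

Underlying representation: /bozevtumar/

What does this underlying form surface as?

[bozevtumãr]

/a/ after nasal /m/ → [ã]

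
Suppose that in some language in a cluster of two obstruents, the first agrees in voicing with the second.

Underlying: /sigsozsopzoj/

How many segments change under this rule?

3

/g/ before /s/ (voiceless) → [k]
/z/ before /s/ (voiceless) → [s]
/p/ before /z/ (voiced) → [b]
3 segments change.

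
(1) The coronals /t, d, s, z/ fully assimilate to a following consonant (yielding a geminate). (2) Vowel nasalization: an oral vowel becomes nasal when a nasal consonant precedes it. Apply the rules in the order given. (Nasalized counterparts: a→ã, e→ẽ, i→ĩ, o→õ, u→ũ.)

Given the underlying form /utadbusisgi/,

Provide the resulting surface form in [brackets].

Rule 1: /d/ before /b/ → [b] (total assimilation)
Rule 1: /s/ before /g/ → [g] (total assimilation)
After rule 1: utabbusiggi
Rule 2: no segment meets the rule's conditions; no change.

[utabbusiggi]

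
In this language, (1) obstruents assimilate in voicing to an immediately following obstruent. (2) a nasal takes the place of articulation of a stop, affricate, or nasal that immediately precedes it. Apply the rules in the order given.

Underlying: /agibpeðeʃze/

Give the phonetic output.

Rule 1: /b/ before /p/ (voiceless) → [p]
Rule 1: /ʃ/ before /z/ (voiced) → [ʒ]
After rule 1: agippeðeʒze
Rule 2: no segment meets the rule's conditions; no change.

[agippeðeʒze]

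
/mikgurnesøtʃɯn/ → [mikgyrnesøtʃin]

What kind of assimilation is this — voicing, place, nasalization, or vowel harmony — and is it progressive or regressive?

/u/→[y] /ɯ/→[i].
Vowels agree with the first vowel, so the harmony is progressive.

vowel harmony, progressive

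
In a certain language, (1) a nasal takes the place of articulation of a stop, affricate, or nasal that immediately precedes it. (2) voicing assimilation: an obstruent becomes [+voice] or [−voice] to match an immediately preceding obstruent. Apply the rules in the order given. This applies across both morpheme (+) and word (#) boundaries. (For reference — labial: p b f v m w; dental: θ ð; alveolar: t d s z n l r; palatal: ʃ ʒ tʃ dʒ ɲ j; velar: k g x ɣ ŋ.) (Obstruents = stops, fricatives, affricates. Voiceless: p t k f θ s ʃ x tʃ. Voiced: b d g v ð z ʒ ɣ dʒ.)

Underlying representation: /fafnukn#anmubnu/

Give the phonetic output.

[fafnukŋ#annubmu]

Rule 1: /n/ after /k/ (velar) → [ŋ]
Rule 1: /m/ after /n/ (alveolar) → [n]
Rule 1: /n/ after /b/ (labial) → [m]
After rule 1: fafnukŋ#annubmu
Rule 2: no segment meets the rule's conditions; no change.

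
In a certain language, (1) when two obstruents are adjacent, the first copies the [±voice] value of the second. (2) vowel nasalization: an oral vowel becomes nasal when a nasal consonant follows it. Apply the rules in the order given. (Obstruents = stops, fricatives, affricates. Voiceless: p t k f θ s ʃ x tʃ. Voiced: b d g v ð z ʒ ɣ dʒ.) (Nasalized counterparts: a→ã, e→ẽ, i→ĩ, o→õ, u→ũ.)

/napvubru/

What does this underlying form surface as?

[nabvubru]

Rule 1: /p/ before /v/ (voiced) → [b]
After rule 1: nabvubru
Rule 2: no segment meets the rule's conditions; no change.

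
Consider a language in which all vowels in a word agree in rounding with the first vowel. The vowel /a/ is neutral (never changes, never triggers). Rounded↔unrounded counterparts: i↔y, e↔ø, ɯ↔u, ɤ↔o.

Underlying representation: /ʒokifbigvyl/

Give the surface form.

/i/ harmonizes with /o/ ([+round]) → [y]
/i/ harmonizes with /o/ ([+round]) → [y]

[ʒokyfbygvyl]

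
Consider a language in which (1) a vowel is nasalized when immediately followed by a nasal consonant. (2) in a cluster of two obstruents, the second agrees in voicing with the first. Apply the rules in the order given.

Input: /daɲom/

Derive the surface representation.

Rule 1: /a/ before nasal /ɲ/ → [ã]
Rule 1: /o/ before nasal /m/ → [õ]
After rule 1: dãɲõm
Rule 2: no segment meets the rule's conditions; no change.

[dãɲõm]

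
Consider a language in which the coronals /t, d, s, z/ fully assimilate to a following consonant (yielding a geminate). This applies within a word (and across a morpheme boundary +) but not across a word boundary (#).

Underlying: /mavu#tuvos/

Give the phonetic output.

no segment meets the rule's conditions; no change.

[mavu#tuvos]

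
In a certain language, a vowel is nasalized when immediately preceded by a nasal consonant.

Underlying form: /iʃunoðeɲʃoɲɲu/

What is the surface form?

[iʃunõðeɲʃoɲɲũ]

/o/ after nasal /n/ → [õ]
/u/ after nasal /ɲ/ → [ũ]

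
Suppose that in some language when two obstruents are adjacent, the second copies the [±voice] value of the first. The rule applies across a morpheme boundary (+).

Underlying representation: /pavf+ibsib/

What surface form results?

[pavv+ibzib]

/f/ after /v/ (voiced) → [v]
/s/ after /b/ (voiced) → [z]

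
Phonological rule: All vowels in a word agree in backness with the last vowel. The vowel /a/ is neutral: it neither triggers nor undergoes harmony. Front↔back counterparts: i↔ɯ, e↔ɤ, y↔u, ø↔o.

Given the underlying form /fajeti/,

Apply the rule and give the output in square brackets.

[fajeti]

no segment meets the rule's conditions; no change.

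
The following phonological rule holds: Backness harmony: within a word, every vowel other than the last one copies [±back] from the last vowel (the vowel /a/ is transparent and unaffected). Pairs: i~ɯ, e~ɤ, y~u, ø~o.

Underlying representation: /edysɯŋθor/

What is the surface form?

[ɤdusɯŋθor]

/e/ harmonizes with /o/ ([+back]) → [ɤ]
/y/ harmonizes with /o/ ([+back]) → [u]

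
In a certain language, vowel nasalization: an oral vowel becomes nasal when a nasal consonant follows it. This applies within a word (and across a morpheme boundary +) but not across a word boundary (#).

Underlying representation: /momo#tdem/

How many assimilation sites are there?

2

/o/ before nasal /m/ → [õ]
/e/ before nasal /m/ → [ẽ]
2 segments change.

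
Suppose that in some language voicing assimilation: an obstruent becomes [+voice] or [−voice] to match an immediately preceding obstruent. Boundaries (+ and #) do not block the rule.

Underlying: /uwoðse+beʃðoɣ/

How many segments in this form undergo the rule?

/s/ after /ð/ (voiced) → [z]
/ð/ after /ʃ/ (voiceless) → [θ]
2 segments change.

2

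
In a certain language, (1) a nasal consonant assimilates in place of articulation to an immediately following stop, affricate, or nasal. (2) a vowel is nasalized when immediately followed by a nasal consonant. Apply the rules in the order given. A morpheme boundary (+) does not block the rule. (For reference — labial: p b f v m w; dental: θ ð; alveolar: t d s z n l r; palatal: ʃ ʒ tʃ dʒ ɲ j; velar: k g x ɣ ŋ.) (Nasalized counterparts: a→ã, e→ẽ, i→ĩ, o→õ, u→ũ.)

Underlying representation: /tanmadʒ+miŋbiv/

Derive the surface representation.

[tãmmadʒ+mĩmbiv]

Rule 1: /n/ before /m/ (labial) → [m]
Rule 1: /ŋ/ before /b/ (labial) → [m]
After rule 1: tammadʒ+mimbiv
Rule 2: /a/ before nasal /m/ → [ã]
Rule 2: /i/ before nasal /m/ → [ĩ]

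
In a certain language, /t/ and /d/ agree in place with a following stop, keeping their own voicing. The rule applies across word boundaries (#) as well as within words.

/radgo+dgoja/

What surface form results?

[raggo+ggoja]

/d/ before /g/ (velar) → [g]
/d/ before /g/ (velar) → [g]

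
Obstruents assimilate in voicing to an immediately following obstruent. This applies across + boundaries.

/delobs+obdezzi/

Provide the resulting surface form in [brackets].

[delops+obdezzi]

/b/ before /s/ (voiceless) → [p]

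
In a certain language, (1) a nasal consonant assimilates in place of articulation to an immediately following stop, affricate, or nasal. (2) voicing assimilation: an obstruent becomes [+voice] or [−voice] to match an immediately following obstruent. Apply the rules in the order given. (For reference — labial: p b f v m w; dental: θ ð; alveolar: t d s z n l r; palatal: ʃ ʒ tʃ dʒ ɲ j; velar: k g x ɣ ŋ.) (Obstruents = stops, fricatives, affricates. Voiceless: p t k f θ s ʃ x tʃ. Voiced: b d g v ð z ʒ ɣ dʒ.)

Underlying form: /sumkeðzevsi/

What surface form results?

Rule 1: /m/ before /k/ (velar) → [ŋ]
After rule 1: suŋkeðzevsi
Rule 2: /v/ before /s/ (voiceless) → [f]

[suŋkeðzefsi]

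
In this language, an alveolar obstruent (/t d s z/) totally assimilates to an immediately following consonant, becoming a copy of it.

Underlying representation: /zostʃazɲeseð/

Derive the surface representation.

/s/ before /tʃ/ → [tʃ] (total assimilation)
/z/ before /ɲ/ → [ɲ] (total assimilation)

[zotʃtʃaɲɲeseð]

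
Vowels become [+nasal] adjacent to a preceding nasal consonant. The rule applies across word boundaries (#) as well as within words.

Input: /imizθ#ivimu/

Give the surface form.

[imĩzθ#ivimũ]

/i/ after nasal /m/ → [ĩ]
/u/ after nasal /m/ → [ũ]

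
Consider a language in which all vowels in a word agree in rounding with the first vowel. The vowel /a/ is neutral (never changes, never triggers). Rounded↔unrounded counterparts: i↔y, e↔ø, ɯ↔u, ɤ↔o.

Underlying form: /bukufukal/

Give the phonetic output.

[bukufukal]

no segment meets the rule's conditions; no change.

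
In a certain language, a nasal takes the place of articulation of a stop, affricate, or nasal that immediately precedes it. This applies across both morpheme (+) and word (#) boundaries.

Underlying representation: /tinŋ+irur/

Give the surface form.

/ŋ/ after /n/ (alveolar) → [n]

[tinn+irur]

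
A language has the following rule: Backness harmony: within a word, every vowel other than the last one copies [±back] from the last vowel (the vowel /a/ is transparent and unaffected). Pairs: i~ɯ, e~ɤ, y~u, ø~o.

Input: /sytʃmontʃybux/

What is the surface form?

/y/ harmonizes with /u/ ([+back]) → [u]
/y/ harmonizes with /u/ ([+back]) → [u]

[sutʃmontʃubux]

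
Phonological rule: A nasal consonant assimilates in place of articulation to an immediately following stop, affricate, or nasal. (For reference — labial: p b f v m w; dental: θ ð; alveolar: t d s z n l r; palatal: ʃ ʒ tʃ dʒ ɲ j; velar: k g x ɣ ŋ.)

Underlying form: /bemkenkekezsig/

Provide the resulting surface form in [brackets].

[beŋkeŋkekezsig]

/m/ before /k/ (velar) → [ŋ]
/n/ before /k/ (velar) → [ŋ]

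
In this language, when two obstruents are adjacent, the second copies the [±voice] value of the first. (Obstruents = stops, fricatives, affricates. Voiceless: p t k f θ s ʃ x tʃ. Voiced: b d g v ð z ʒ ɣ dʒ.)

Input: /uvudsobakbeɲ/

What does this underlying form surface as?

/s/ after /d/ (voiced) → [z]
/b/ after /k/ (voiceless) → [p]

[uvudzobakpeɲ]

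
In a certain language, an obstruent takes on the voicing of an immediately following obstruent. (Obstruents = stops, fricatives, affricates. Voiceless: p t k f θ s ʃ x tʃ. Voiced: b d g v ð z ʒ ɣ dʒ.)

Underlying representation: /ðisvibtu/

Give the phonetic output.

/s/ before /v/ (voiced) → [z]
/b/ before /t/ (voiceless) → [p]

[ðizviptu]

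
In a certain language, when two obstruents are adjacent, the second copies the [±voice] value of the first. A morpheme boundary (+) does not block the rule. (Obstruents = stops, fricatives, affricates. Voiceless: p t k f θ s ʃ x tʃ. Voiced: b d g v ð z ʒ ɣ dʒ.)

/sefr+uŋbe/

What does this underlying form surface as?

no segment meets the rule's conditions; no change.

[sefr+uŋbe]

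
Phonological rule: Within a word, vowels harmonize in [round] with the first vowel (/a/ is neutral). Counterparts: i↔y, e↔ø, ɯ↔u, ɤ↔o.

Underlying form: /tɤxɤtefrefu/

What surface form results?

/u/ harmonizes with /ɤ/ ([-round]) → [ɯ]

[tɤxɤtefrefɯ]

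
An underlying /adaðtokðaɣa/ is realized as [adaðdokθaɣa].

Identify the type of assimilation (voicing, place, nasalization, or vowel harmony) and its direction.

/t/→[d] /ð/→[θ].
Each target copies a feature from the preceding segment, so the direction is progressive.

voicing assimilation, progressive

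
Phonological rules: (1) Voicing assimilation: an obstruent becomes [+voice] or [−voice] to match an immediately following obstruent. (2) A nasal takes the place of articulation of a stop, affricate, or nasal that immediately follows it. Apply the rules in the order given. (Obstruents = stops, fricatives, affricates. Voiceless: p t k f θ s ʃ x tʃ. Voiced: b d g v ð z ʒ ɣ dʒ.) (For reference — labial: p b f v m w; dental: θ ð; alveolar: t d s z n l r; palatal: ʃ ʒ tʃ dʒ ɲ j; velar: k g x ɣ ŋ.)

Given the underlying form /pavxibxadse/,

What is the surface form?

Rule 1: /v/ before /x/ (voiceless) → [f]
Rule 1: /b/ before /x/ (voiceless) → [p]
Rule 1: /d/ before /s/ (voiceless) → [t]
After rule 1: pafxipxatse
Rule 2: no segment meets the rule's conditions; no change.

[pafxipxatse]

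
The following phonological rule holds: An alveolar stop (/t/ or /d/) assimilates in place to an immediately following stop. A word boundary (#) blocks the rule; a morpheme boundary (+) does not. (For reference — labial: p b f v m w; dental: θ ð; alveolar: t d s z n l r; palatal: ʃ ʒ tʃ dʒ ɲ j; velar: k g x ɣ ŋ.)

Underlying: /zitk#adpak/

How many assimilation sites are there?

2

/t/ before /k/ (velar) → [k]
/d/ before /p/ (labial) → [b]
2 segments change.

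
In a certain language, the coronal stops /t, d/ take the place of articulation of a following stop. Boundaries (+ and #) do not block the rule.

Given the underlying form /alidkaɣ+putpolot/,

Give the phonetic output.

[aligkaɣ+puppolot]

/d/ before /k/ (velar) → [g]
/t/ before /p/ (labial) → [p]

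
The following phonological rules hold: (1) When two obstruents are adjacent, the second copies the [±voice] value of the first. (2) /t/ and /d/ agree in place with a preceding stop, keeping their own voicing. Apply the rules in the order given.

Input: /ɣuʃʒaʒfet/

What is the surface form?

[ɣuʃʃaʒvet]

Rule 1: /ʒ/ after /ʃ/ (voiceless) → [ʃ]
Rule 1: /f/ after /ʒ/ (voiced) → [v]
After rule 1: ɣuʃʃaʒvet
Rule 2: no segment meets the rule's conditions; no change.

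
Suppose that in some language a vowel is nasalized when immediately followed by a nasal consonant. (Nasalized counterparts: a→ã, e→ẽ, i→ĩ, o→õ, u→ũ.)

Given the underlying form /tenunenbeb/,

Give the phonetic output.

[tẽnũnẽnbeb]

/e/ before nasal /n/ → [ẽ]
/u/ before nasal /n/ → [ũ]
/e/ before nasal /n/ → [ẽ]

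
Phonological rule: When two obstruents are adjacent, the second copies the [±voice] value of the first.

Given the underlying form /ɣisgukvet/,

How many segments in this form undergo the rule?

2

/g/ after /s/ (voiceless) → [k]
/v/ after /k/ (voiceless) → [f]
2 segments change.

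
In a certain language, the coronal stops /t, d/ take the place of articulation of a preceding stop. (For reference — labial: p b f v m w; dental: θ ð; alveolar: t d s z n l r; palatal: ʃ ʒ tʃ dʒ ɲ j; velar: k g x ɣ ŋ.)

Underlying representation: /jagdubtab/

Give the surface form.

/d/ after /g/ (velar) → [g]
/t/ after /b/ (labial) → [p]

[jaggubpab]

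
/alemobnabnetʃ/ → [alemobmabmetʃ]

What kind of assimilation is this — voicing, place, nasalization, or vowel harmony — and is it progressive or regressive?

place assimilation, progressive

/n/→[m] /n/→[m].
Each target copies a feature from the preceding segment, so the direction is progressive.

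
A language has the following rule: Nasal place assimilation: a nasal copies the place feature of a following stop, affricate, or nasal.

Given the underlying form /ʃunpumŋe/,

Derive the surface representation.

/n/ before /p/ (labial) → [m]
/m/ before /ŋ/ (velar) → [ŋ]

[ʃumpuŋŋe]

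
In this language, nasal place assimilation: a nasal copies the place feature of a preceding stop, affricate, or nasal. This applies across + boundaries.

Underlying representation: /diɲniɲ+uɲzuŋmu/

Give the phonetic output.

/n/ after /ɲ/ (palatal) → [ɲ]
/m/ after /ŋ/ (velar) → [ŋ]

[diɲɲiɲ+uɲzuŋŋu]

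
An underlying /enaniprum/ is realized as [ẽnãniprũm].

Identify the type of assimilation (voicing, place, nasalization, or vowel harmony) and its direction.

/e/→[ẽ] /a/→[ã] /u/→[ũ].
Each target copies a feature from the following segment, so the direction is regressive.

nasalization, regressive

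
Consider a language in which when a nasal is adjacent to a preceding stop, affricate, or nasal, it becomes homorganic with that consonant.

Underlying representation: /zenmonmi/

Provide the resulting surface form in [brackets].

/m/ after /n/ (alveolar) → [n]
/m/ after /n/ (alveolar) → [n]

[zennonni]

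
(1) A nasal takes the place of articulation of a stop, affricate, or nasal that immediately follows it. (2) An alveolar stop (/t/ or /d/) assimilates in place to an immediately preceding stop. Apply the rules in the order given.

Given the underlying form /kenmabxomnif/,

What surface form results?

Rule 1: /n/ before /m/ (labial) → [m]
Rule 1: /m/ before /n/ (alveolar) → [n]
After rule 1: kemmabxonnif
Rule 2: no segment meets the rule's conditions; no change.

[kemmabxonnif]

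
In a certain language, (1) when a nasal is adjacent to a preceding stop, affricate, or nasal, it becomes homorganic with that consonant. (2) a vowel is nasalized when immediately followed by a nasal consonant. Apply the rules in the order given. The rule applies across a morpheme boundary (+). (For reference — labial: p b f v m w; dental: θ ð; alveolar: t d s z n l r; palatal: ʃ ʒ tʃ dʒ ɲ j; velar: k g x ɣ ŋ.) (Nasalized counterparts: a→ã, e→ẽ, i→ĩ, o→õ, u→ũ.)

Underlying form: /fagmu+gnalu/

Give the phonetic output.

Rule 1: /m/ after /g/ (velar) → [ŋ]
Rule 1: /n/ after /g/ (velar) → [ŋ]
After rule 1: fagŋu+gŋalu
Rule 2: no segment meets the rule's conditions; no change.

[fagŋu+gŋalu]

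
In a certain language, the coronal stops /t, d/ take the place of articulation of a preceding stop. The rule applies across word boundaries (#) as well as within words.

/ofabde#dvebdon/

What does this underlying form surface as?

/d/ after /b/ (labial) → [b]
/d/ after /b/ (labial) → [b]

[ofabbe#dvebbon]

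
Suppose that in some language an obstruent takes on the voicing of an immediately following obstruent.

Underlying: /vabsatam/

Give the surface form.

[vapsatam]

/b/ before /s/ (voiceless) → [p]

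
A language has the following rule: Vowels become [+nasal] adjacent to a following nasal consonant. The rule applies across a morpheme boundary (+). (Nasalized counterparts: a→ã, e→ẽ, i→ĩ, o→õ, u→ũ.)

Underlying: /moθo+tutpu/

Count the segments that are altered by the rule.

0

No segment meets the rule's conditions.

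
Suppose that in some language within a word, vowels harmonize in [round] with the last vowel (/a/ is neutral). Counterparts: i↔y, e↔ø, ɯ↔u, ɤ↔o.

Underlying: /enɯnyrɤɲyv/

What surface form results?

[ønunyroɲyv]

/e/ harmonizes with /y/ ([+round]) → [ø]
/ɯ/ harmonizes with /y/ ([+round]) → [u]
/ɤ/ harmonizes with /y/ ([+round]) → [o]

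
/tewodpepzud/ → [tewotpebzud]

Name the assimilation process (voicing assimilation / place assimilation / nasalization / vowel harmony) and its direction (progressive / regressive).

voicing assimilation, regressive

/d/→[t] /p/→[b].
Each target copies a feature from the following segment, so the direction is regressive.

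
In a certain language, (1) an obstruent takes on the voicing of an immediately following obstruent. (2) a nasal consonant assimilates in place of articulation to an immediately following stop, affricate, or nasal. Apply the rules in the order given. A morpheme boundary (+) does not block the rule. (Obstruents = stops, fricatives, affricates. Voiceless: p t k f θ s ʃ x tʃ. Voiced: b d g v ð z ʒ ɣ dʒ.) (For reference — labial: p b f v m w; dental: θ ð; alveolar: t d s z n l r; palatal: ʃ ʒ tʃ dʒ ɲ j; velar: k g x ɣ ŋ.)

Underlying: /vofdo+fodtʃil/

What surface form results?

[vovdo+fottʃil]

Rule 1: /f/ before /d/ (voiced) → [v]
Rule 1: /d/ before /tʃ/ (voiceless) → [t]
After rule 1: vovdo+fottʃil
Rule 2: no segment meets the rule's conditions; no change.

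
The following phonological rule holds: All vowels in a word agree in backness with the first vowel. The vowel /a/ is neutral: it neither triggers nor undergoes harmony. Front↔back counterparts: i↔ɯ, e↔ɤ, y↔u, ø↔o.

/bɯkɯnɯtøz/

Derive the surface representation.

[bɯkɯnɯtoz]

/ø/ harmonizes with /ɯ/ ([+back]) → [o]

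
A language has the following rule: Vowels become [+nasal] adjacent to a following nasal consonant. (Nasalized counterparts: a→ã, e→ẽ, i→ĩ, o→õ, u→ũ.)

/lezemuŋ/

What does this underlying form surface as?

/e/ before nasal /m/ → [ẽ]
/u/ before nasal /ŋ/ → [ũ]

[lezẽmũŋ]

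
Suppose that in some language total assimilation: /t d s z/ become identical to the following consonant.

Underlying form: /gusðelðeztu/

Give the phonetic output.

/s/ before /ð/ → [ð] (total assimilation)
/z/ before /t/ → [t] (total assimilation)

[guððelðettu]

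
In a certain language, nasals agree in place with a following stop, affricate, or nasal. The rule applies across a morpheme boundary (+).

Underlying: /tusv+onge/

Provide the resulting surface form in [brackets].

[tusv+oŋge]

/n/ before /g/ (velar) → [ŋ]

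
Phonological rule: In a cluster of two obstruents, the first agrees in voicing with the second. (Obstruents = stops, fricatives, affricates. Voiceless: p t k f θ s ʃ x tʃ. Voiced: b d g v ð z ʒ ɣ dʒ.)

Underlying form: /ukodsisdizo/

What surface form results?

[ukotsizdizo]

/d/ before /s/ (voiceless) → [t]
/s/ before /d/ (voiced) → [z]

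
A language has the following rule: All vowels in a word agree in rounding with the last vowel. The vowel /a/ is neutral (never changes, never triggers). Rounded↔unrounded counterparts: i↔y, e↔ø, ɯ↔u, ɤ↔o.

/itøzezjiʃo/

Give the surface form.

/i/ harmonizes with /o/ ([+round]) → [y]
/e/ harmonizes with /o/ ([+round]) → [ø]
/i/ harmonizes with /o/ ([+round]) → [y]

[ytøzøzjyʃo]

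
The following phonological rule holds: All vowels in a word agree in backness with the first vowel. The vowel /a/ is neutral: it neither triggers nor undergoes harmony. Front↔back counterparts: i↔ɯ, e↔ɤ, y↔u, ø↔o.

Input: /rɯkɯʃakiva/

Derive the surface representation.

[rɯkɯʃakɯva]

/i/ harmonizes with /ɯ/ ([+back]) → [ɯ]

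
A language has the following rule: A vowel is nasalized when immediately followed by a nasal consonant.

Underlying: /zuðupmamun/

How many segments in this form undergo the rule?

/a/ before nasal /m/ → [ã]
/u/ before nasal /n/ → [ũ]
2 segments change.

2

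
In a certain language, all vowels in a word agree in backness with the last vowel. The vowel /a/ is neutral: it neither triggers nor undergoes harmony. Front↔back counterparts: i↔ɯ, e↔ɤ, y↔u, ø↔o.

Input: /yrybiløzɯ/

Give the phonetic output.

/y/ harmonizes with /ɯ/ ([+back]) → [u]
/y/ harmonizes with /ɯ/ ([+back]) → [u]
/i/ harmonizes with /ɯ/ ([+back]) → [ɯ]
/ø/ harmonizes with /ɯ/ ([+back]) → [o]

[urubɯlozɯ]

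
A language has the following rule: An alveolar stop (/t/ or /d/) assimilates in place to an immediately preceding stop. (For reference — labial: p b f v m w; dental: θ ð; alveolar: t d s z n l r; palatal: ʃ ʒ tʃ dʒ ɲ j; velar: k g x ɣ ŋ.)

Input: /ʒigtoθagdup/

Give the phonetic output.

[ʒigkoθaggup]

/t/ after /g/ (velar) → [k]
/d/ after /g/ (velar) → [g]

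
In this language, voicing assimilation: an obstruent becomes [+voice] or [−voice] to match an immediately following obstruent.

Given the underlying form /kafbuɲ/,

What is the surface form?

[kavbuɲ]

/f/ before /b/ (voiced) → [v]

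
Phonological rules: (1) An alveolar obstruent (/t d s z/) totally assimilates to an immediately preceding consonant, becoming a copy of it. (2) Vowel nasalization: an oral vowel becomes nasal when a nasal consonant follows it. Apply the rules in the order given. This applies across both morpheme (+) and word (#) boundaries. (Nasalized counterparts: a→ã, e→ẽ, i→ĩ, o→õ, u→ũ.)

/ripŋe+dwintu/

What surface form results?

[ripŋe+dwĩnnu]

Rule 1: /t/ after /n/ → [n] (total assimilation)
After rule 1: ripŋe+dwinnu
Rule 2: /i/ before nasal /n/ → [ĩ]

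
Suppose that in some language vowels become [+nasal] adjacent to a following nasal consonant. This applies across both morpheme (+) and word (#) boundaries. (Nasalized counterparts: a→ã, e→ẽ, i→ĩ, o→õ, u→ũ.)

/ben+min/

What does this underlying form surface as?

[bẽn+mĩn]

/e/ before nasal /n/ → [ẽ]
/i/ before nasal /n/ → [ĩ]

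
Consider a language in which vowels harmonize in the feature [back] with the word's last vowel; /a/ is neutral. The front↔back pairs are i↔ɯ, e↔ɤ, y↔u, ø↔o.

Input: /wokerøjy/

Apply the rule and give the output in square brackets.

/o/ harmonizes with /y/ ([-back]) → [ø]

[wøkerøjy]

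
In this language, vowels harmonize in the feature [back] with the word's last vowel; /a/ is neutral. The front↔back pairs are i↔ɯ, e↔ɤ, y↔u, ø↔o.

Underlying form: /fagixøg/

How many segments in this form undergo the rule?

0

No segment meets the rule's conditions.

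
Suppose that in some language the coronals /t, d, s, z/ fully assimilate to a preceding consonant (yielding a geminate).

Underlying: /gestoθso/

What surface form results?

[gessoθθo]

/t/ after /s/ → [s] (total assimilation)
/s/ after /θ/ → [θ] (total assimilation)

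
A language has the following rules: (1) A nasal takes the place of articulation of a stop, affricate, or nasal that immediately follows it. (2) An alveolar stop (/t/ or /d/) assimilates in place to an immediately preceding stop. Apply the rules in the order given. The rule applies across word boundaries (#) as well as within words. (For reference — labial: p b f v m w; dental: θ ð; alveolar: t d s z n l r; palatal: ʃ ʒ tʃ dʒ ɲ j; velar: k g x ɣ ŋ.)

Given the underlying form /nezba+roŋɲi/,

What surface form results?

[nezba+roɲɲi]

Rule 1: /ŋ/ before /ɲ/ (palatal) → [ɲ]
After rule 1: nezba+roɲɲi
Rule 2: no segment meets the rule's conditions; no change.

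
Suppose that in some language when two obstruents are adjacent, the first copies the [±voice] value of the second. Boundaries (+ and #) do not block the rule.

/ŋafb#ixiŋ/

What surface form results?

[ŋavb#ixiŋ]

/f/ before /b/ (voiced) → [v]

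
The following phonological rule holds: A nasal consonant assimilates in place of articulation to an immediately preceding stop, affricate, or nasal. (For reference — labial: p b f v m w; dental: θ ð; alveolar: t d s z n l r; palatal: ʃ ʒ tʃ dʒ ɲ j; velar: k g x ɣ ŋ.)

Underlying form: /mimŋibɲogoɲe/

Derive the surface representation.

/ŋ/ after /m/ (labial) → [m]
/ɲ/ after /b/ (labial) → [m]

[mimmibmogoɲe]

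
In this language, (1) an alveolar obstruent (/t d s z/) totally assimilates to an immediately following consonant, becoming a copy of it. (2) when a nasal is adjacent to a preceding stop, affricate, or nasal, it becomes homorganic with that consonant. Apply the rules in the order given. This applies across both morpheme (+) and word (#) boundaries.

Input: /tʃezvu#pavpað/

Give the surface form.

[tʃevvu#pavpað]

Rule 1: /z/ before /v/ → [v] (total assimilation)
After rule 1: tʃevvu#pavpað
Rule 2: no segment meets the rule's conditions; no change.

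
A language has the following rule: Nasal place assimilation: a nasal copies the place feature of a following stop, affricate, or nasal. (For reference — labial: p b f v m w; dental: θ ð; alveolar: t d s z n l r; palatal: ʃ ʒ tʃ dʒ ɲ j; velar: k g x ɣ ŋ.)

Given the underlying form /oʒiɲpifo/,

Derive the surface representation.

/ɲ/ before /p/ (labial) → [m]

[oʒimpifo]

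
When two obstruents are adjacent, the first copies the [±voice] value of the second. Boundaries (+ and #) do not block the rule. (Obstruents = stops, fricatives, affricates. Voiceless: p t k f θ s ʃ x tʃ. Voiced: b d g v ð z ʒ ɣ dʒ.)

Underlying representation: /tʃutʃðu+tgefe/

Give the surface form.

/tʃ/ before /ð/ (voiced) → [dʒ]
/t/ before /g/ (voiced) → [d]

[tʃudʒðu+dgefe]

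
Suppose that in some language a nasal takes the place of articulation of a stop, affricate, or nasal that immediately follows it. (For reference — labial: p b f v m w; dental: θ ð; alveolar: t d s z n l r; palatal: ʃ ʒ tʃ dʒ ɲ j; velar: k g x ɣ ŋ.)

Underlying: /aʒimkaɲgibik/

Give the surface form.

/m/ before /k/ (velar) → [ŋ]
/ɲ/ before /g/ (velar) → [ŋ]

[aʒiŋkaŋgibik]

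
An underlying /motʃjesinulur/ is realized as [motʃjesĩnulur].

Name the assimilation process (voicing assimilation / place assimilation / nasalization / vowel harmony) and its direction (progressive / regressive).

nasalization, regressive

/i/→[ĩ].
Each target copies a feature from the following segment, so the direction is regressive.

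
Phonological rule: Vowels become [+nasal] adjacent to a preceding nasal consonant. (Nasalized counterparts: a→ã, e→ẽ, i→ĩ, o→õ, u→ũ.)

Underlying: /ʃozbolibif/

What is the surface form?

[ʃozbolibif]

no segment meets the rule's conditions; no change.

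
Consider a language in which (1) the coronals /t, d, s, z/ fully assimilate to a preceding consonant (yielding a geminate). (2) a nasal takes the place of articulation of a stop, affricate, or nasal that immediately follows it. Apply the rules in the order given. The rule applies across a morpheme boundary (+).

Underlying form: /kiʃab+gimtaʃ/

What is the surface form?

Rule 1: /t/ after /m/ → [m] (total assimilation)
After rule 1: kiʃab+gimmaʃ
Rule 2: no segment meets the rule's conditions; no change.

[kiʃab+gimmaʃ]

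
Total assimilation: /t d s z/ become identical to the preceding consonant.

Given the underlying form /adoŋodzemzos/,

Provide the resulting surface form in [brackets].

/z/ after /d/ → [d] (total assimilation)
/z/ after /m/ → [m] (total assimilation)

[adoŋoddemmos]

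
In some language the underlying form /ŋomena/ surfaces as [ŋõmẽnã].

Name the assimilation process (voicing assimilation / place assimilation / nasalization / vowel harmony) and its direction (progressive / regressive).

nasalization, progressive

/o/→[õ] /e/→[ẽ] /a/→[ã].
Each target copies a feature from the preceding segment, so the direction is progressive.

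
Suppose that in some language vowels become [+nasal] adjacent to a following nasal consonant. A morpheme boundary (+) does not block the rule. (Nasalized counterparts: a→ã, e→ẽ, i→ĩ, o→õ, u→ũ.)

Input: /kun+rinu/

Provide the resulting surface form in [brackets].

/u/ before nasal /n/ → [ũ]
/i/ before nasal /n/ → [ĩ]

[kũn+rĩnu]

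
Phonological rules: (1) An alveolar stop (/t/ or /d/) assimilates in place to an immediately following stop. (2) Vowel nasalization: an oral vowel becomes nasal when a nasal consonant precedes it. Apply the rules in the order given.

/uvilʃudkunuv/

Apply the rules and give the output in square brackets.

Rule 1: /d/ before /k/ (velar) → [g]
After rule 1: uvilʃugkunuv
Rule 2: /u/ after nasal /n/ → [ũ]

[uvilʃugkunũv]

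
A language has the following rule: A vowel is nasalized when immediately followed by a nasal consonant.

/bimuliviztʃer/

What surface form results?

[bĩmuliviztʃer]

/i/ before nasal /m/ → [ĩ]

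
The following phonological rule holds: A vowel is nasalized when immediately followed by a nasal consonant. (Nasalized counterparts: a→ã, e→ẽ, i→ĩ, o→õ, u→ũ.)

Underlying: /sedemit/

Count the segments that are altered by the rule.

1

/e/ before nasal /m/ → [ẽ]
1 segment changes.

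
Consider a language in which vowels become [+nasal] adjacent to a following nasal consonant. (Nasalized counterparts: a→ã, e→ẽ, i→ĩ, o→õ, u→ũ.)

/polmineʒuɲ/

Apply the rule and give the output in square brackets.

[polmĩneʒũɲ]

/i/ before nasal /n/ → [ĩ]
/u/ before nasal /ɲ/ → [ũ]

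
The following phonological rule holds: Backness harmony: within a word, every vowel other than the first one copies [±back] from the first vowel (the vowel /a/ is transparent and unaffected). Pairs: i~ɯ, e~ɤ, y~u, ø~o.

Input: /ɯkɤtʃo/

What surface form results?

[ɯkɤtʃo]

no segment meets the rule's conditions; no change.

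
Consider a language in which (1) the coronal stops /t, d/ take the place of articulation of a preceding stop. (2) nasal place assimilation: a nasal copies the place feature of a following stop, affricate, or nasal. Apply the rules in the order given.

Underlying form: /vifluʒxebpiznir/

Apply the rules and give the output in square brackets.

[vifluʒxebpiznir]

Rule 1: no segment meets the rule's conditions; no change.
After rule 1: vifluʒxebpiznir
Rule 2: no segment meets the rule's conditions; no change.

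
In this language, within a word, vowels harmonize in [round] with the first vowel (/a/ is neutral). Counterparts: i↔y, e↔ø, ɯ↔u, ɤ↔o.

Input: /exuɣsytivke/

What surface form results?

/u/ harmonizes with /e/ ([-round]) → [ɯ]
/y/ harmonizes with /e/ ([-round]) → [i]

[exɯɣsitivke]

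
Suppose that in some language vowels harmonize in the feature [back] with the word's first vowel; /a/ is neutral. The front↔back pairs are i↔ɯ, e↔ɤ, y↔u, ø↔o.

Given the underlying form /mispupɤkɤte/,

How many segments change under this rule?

/u/ harmonizes with /i/ ([-back]) → [y]
/ɤ/ harmonizes with /i/ ([-back]) → [e]
/ɤ/ harmonizes with /i/ ([-back]) → [e]
3 segments change.

3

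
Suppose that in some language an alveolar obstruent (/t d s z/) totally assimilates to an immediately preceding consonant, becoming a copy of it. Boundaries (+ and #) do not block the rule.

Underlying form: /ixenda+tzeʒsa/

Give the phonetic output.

[ixenna+tteʒʒa]

/d/ after /n/ → [n] (total assimilation)
/z/ after /t/ → [t] (total assimilation)
/s/ after /ʒ/ → [ʒ] (total assimilation)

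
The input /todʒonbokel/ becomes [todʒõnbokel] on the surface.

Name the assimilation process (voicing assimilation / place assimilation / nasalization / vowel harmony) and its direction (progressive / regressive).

/o/→[õ].
Each target copies a feature from the following segment, so the direction is regressive.

nasalization, regressive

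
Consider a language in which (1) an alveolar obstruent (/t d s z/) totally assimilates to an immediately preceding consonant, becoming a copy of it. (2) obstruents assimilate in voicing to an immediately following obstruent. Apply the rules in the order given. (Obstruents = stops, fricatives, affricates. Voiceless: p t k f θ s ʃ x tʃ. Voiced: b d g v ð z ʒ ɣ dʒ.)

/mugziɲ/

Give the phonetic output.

Rule 1: /z/ after /g/ → [g] (total assimilation)
After rule 1: muggiɲ
Rule 2: no segment meets the rule's conditions; no change.

[muggiɲ]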